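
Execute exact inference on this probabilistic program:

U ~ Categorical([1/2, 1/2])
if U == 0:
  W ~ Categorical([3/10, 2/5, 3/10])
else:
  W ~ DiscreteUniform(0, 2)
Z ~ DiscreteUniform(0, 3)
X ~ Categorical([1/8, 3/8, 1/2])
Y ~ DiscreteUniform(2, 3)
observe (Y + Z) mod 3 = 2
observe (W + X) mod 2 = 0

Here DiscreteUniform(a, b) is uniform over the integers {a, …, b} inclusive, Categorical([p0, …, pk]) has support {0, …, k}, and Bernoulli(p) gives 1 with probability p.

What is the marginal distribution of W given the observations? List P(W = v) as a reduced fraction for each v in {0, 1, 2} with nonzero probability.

Enumerate traces; 30 have nonzero weight after conditioning:
  (U=0, W=0, Z=0, X=0, Y=2) weight 3/1280
  (U=0, W=0, Z=0, X=2, Y=2) weight 3/320
  (U=0, W=0, Z=2, X=0, Y=3) weight 3/1280
  (U=0, W=0, Z=2, X=2, Y=3) weight 3/320
  (U=0, W=0, Z=3, X=0, Y=2) weight 3/1280
  (U=0, W=0, Z=3, X=2, Y=2) weight 3/320
  (U=0, W=1, Z=0, X=1, Y=2) weight 3/320
  (U=0, W=1, Z=2, X=1, Y=3) weight 3/320
  (U=0, W=2, Z=0, X=0, Y=2) weight 3/1280
  … 21 more
Group by W:
  weight(W=0) = 19/256
  weight(W=1) = 33/640
  weight(W=2) = 19/256
Total weight = 19/256 + 33/640 + 19/256 = 1/5
P(W=0 | obs) = 19/256 / 1/5 = 95/256
P(W=1 | obs) = 33/640 / 1/5 = 33/128
P(W=2 | obs) = 19/256 / 1/5 = 95/256

P(W=0) = 95/256, P(W=1) = 33/128, P(W=2) = 95/256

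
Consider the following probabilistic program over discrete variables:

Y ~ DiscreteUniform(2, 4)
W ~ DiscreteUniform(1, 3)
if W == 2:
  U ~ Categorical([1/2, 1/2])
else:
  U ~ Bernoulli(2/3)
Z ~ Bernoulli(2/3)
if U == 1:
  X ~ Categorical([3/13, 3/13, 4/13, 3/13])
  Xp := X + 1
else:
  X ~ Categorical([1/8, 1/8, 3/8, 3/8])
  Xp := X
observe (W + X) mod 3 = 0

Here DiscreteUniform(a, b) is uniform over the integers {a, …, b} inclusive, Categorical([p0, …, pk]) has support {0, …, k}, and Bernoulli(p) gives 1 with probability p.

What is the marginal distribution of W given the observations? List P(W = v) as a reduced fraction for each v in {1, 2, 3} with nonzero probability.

Enumerate traces; 48 have nonzero weight after conditioning:
  (Y=2, W=1, U=0, Z=0, X=2) weight 1/216
  (Y=2, W=1, U=0, Z=1, X=2) weight 1/108
  (Y=2, W=1, U=1, Z=0, X=2) weight 8/1053
  (Y=2, W=1, U=1, Z=1, X=2) weight 16/1053
  (Y=2, W=2, U=0, Z=0, X=1) weight 1/432
  (Y=2, W=2, U=0, Z=1, X=1) weight 1/216
  (Y=2, W=2, U=1, Z=0, X=1) weight 1/234
  (Y=2, W=2, U=1, Z=1, X=1) weight 1/117
  (Y=2, W=3, U=0, Z=0, X=0) weight 1/648
  … 39 more
Group by W:
  weight(W=1) = 103/936
  weight(W=2) = 37/624
  weight(W=3) = 37/234
Total weight = 103/936 + 37/624 + 37/234 = 613/1872
P(W=1 | obs) = 103/936 / 613/1872 = 206/613
P(W=2 | obs) = 37/624 / 613/1872 = 111/613
P(W=3 | obs) = 37/234 / 613/1872 = 296/613

P(W=1) = 206/613, P(W=2) = 111/613, P(W=3) = 296/613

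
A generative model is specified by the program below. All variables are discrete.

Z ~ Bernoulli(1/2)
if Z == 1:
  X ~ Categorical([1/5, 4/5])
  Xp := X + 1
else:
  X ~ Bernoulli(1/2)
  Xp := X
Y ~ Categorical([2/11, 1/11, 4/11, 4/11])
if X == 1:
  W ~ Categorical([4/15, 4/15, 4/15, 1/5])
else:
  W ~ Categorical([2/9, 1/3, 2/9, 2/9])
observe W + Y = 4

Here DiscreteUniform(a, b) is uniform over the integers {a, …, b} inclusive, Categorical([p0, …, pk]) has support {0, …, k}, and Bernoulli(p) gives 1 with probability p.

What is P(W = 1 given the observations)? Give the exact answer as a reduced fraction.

Enumerate traces; 12 have nonzero weight after conditioning:
  (Z=0, X=0, Y=1, W=3) weight 1/198
  (Z=0, X=0, Y=2, W=2) weight 2/99
  (Z=0, X=0, Y=3, W=1) weight 1/33
  (Z=0, X=1, Y=1, W=3) weight 1/220
  (Z=0, X=1, Y=2, W=2) weight 4/165
  (Z=0, X=1, Y=3, W=1) weight 4/165
  (Z=1, X=0, Y=1, W=3) weight 1/495
  (Z=1, X=0, Y=2, W=2) weight 4/495
  … 4 more
Group by W:
  weight(W=1) = 29/275
  weight(W=2) = 226/2475
  weight(W=3) = 17/900
Total weight = 29/275 + 226/2475 + 17/900 = 427/1980
P(W=1 | obs) = 29/275 / 427/1980 = 1044/2135
P(W=2 | obs) = 226/2475 / 427/1980 = 904/2135
P(W=3 | obs) = 17/900 / 427/1980 = 187/2135

P(W = 1 | obs) = 1044/2135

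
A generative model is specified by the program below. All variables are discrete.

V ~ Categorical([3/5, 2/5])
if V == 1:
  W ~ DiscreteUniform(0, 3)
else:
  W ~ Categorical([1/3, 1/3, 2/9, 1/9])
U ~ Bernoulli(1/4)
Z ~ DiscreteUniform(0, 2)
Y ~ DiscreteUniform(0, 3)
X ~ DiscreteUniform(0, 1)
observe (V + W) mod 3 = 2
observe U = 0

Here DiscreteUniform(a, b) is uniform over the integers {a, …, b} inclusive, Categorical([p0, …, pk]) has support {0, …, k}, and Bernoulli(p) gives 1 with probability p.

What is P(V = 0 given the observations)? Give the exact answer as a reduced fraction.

P(V = 0 | obs) = 4/7

Enumerate traces; 48 have nonzero weight after conditioning:
  (V=0, W=2, U=0, Z=0, Y=0, X=0) weight 1/240
  (V=0, W=2, U=0, Z=0, Y=0, X=1) weight 1/240
  (V=0, W=2, U=0, Z=0, Y=1, X=0) weight 1/240
  (V=0, W=2, U=0, Z=0, Y=1, X=1) weight 1/240
  (V=0, W=2, U=0, Z=0, Y=2, X=0) weight 1/240
  (V=0, W=2, U=0, Z=0, Y=2, X=1) weight 1/240
  (V=0, W=2, U=0, Z=0, Y=3, X=0) weight 1/240
  (V=0, W=2, U=0, Z=0, Y=3, X=1) weight 1/240
  (V=1, W=1, U=0, Z=0, Y=0, X=0) weight 1/320
  … 39 more
Group by V:
  weight(V=0) = 1/10
  weight(V=1) = 3/40
Total weight = 1/10 + 3/40 = 7/40
P(V=0 | obs) = 1/10 / 7/40 = 4/7
P(V=1 | obs) = 3/40 / 7/40 = 3/7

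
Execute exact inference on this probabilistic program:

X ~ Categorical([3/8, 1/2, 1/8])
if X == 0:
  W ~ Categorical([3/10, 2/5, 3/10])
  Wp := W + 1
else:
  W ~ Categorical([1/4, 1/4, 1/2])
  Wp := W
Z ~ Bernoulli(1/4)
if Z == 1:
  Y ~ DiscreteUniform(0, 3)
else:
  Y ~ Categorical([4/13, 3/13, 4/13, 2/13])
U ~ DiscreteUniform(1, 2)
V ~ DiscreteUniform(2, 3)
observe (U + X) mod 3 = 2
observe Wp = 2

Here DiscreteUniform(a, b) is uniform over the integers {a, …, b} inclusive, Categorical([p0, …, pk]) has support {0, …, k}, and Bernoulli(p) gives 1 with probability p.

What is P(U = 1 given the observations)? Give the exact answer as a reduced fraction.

P(U = 1 | obs) = 5/8

Enumerate traces; 32 have nonzero weight after conditioning:
  (X=0, W=1, Z=0, Y=0, U=2, V=2) weight 9/1040
  (X=0, W=1, Z=0, Y=0, U=2, V=3) weight 9/1040
  (X=0, W=1, Z=0, Y=1, U=2, V=2) weight 27/4160
  (X=0, W=1, Z=0, Y=1, U=2, V=3) weight 27/4160
  (X=0, W=1, Z=0, Y=2, U=2, V=2) weight 9/1040
  (X=0, W=1, Z=0, Y=2, U=2, V=3) weight 9/1040
  (X=0, W=1, Z=0, Y=3, U=2, V=2) weight 9/2080
  (X=0, W=1, Z=0, Y=3, U=2, V=3) weight 9/2080
  (X=1, W=2, Z=0, Y=0, U=1, V=2) weight 3/208
  … 23 more
Group by U:
  weight(U=1) = 1/8
  weight(U=2) = 3/40
Total weight = 1/8 + 3/40 = 1/5
P(U=1 | obs) = 1/8 / 1/5 = 5/8
P(U=2 | obs) = 3/40 / 1/5 = 3/8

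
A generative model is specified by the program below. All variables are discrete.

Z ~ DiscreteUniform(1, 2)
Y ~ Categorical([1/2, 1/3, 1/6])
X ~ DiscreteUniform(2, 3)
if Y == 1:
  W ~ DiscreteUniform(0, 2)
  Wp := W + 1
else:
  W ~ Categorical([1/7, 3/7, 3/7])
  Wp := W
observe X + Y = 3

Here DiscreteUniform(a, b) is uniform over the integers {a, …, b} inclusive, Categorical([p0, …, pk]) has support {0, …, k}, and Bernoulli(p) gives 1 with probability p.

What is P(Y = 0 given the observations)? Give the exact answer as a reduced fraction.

P(Y = 0 | obs) = 3/5

Enumerate traces; 12 have nonzero weight after conditioning:
  (Z=1, Y=0, X=3, W=0) weight 1/56
  (Z=1, Y=0, X=3, W=1) weight 3/56
  (Z=1, Y=0, X=3, W=2) weight 3/56
  (Z=1, Y=1, X=2, W=0) weight 1/36
  (Z=1, Y=1, X=2, W=1) weight 1/36
  (Z=1, Y=1, X=2, W=2) weight 1/36
  (Z=2, Y=0, X=3, W=0) weight 1/56
  (Z=2, Y=0, X=3, W=1) weight 3/56
  … 4 more
Group by Y:
  weight(Y=0) = 1/4
  weight(Y=1) = 1/6
Total weight = 1/4 + 1/6 = 5/12
P(Y=0 | obs) = 1/4 / 5/12 = 3/5
P(Y=1 | obs) = 1/6 / 5/12 = 2/5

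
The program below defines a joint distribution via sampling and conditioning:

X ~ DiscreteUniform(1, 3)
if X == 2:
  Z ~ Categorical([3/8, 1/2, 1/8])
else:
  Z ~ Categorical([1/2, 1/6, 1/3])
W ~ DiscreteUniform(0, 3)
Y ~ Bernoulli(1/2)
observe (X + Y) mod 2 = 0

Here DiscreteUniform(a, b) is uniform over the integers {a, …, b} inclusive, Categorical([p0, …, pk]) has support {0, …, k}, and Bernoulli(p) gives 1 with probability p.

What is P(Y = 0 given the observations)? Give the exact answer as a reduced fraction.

Enumerate traces; 36 have nonzero weight after conditioning:
  (X=1, Z=0, W=0, Y=1) weight 1/48
  (X=1, Z=0, W=1, Y=1) weight 1/48
  (X=1, Z=0, W=2, Y=1) weight 1/48
  (X=1, Z=0, W=3, Y=1) weight 1/48
  (X=1, Z=1, W=0, Y=1) weight 1/144
  (X=1, Z=1, W=1, Y=1) weight 1/144
  (X=1, Z=1, W=2, Y=1) weight 1/144
  (X=1, Z=1, W=3, Y=1) weight 1/144
  (X=2, Z=0, W=0, Y=0) weight 1/64
  … 27 more
Group by Y:
  weight(Y=0) = 1/6
  weight(Y=1) = 1/3
Total weight = 1/6 + 1/3 = 1/2
P(Y=0 | obs) = 1/6 / 1/2 = 1/3
P(Y=1 | obs) = 1/3 / 1/2 = 2/3

P(Y = 0 | obs) = 1/3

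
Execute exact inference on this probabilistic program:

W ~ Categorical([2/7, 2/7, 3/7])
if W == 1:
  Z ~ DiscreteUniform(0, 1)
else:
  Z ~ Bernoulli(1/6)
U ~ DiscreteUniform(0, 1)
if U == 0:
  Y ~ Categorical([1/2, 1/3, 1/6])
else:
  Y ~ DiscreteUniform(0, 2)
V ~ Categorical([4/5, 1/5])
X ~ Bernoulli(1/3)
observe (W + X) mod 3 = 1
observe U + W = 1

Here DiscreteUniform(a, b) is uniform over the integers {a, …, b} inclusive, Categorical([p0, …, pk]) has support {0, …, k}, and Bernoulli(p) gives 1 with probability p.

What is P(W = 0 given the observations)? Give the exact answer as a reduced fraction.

P(W = 0 | obs) = 1/3

Enumerate traces; 24 have nonzero weight after conditioning:
  (W=0, Z=0, U=1, Y=0, V=0, X=1) weight 2/189
  (W=0, Z=0, U=1, Y=0, V=1, X=1) weight 1/378
  (W=0, Z=0, U=1, Y=1, V=0, X=1) weight 2/189
  (W=0, Z=0, U=1, Y=1, V=1, X=1) weight 1/378
  (W=0, Z=0, U=1, Y=2, V=0, X=1) weight 2/189
  (W=0, Z=0, U=1, Y=2, V=1, X=1) weight 1/378
  (W=0, Z=1, U=1, Y=0, V=0, X=1) weight 2/945
  (W=0, Z=1, U=1, Y=0, V=1, X=1) weight 1/1890
  (W=1, Z=0, U=0, Y=0, V=0, X=0) weight 2/105
  … 15 more
Group by W:
  weight(W=0) = 1/21
  weight(W=1) = 2/21
Total weight = 1/21 + 2/21 = 1/7
P(W=0 | obs) = 1/21 / 1/7 = 1/3
P(W=1 | obs) = 2/21 / 1/7 = 2/3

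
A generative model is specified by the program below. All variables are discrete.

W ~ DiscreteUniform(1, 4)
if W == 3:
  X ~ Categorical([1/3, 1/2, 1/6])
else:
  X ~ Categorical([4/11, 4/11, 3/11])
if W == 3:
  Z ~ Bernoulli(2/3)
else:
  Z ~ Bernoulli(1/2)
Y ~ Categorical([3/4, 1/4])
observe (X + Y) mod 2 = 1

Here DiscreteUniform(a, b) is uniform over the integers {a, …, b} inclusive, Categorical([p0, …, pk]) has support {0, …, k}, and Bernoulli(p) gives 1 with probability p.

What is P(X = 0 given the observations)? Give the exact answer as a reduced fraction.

P(X = 0 | obs) = 47/237

Enumerate traces; 24 have nonzero weight after conditioning:
  (W=1, X=0, Z=0, Y=1) weight 1/88
  (W=1, X=0, Z=1, Y=1) weight 1/88
  (W=1, X=1, Z=0, Y=0) weight 3/88
  (W=1, X=1, Z=1, Y=0) weight 3/88
  (W=1, X=2, Z=0, Y=1) weight 3/352
  (W=1, X=2, Z=1, Y=1) weight 3/352
  (W=2, X=0, Z=0, Y=1) weight 1/88
  (W=2, X=0, Z=1, Y=1) weight 1/88
  … 16 more
Group by X:
  weight(X=0) = 47/528
  weight(X=1) = 105/352
  weight(X=2) = 65/1056
Total weight = 47/528 + 105/352 + 65/1056 = 79/176
P(X=0 | obs) = 47/528 / 79/176 = 47/237
P(X=1 | obs) = 105/352 / 79/176 = 105/158
P(X=2 | obs) = 65/1056 / 79/176 = 65/474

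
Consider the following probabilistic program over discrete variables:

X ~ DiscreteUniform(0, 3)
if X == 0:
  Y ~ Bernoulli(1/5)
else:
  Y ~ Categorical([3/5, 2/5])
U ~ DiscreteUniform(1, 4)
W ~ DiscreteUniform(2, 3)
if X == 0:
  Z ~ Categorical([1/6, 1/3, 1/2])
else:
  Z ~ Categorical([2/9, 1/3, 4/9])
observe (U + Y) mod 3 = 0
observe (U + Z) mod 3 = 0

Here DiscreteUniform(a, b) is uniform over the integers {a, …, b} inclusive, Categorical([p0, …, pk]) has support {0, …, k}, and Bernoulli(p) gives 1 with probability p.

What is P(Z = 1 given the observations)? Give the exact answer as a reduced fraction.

Enumerate traces; 16 have nonzero weight after conditioning:
  (X=0, Y=0, U=3, W=2, Z=0) weight 1/240
  (X=0, Y=0, U=3, W=3, Z=0) weight 1/240
  (X=0, Y=1, U=2, W=2, Z=1) weight 1/480
  (X=0, Y=1, U=2, W=3, Z=1) weight 1/480
  (X=1, Y=0, U=3, W=2, Z=0) weight 1/240
  (X=1, Y=0, U=3, W=3, Z=0) weight 1/240
  (X=1, Y=1, U=2, W=2, Z=1) weight 1/240
  (X=1, Y=1, U=2, W=3, Z=1) weight 1/240
  … 8 more
Group by Z:
  weight(Z=0) = 1/30
  weight(Z=1) = 7/240
Total weight = 1/30 + 7/240 = 1/16
P(Z=0 | obs) = 1/30 / 1/16 = 8/15
P(Z=1 | obs) = 7/240 / 1/16 = 7/15

P(Z = 1 | obs) = 7/15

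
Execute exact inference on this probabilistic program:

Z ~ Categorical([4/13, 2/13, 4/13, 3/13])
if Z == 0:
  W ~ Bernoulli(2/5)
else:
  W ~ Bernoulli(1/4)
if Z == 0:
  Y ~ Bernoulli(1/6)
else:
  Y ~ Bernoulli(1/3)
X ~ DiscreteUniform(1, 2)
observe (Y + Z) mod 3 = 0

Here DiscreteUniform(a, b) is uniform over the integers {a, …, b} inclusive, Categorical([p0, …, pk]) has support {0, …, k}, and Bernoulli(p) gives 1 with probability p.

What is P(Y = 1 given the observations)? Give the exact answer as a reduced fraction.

P(Y = 1 | obs) = 1/5

Enumerate traces; 12 have nonzero weight after conditioning:
  (Z=0, W=0, Y=0, X=1) weight 1/13
  (Z=0, W=0, Y=0, X=2) weight 1/13
  (Z=0, W=1, Y=0, X=1) weight 2/39
  (Z=0, W=1, Y=0, X=2) weight 2/39
  (Z=2, W=0, Y=1, X=1) weight 1/26
  (Z=2, W=0, Y=1, X=2) weight 1/26
  (Z=2, W=1, Y=1, X=1) weight 1/78
  (Z=2, W=1, Y=1, X=2) weight 1/78
  … 4 more
Group by Y:
  weight(Y=0) = 16/39
  weight(Y=1) = 4/39
Total weight = 16/39 + 4/39 = 20/39
P(Y=0 | obs) = 16/39 / 20/39 = 4/5
P(Y=1 | obs) = 4/39 / 20/39 = 1/5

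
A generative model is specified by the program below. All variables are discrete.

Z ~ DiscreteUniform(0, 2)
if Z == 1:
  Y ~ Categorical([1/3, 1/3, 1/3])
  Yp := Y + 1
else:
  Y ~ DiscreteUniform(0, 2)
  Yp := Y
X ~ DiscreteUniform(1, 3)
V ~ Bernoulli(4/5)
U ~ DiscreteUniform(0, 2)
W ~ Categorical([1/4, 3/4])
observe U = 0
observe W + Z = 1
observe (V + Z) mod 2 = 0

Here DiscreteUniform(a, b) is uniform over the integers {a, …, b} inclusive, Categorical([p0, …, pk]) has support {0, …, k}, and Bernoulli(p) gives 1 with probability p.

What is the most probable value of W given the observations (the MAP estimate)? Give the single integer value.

argmax_v P(W = v | obs) = 0

Enumerate traces; 18 have nonzero weight after conditioning:
  (Z=0, Y=0, X=1, V=0, U=0, W=1) weight 1/540
  (Z=0, Y=0, X=2, V=0, U=0, W=1) weight 1/540
  (Z=0, Y=0, X=3, V=0, U=0, W=1) weight 1/540
  (Z=0, Y=1, X=1, V=0, U=0, W=1) weight 1/540
  (Z=0, Y=1, X=2, V=0, U=0, W=1) weight 1/540
  (Z=0, Y=1, X=3, V=0, U=0, W=1) weight 1/540
  (Z=0, Y=2, X=1, V=0, U=0, W=1) weight 1/540
  (Z=0, Y=2, X=2, V=0, U=0, W=1) weight 1/540
  (Z=1, Y=0, X=1, V=1, U=0, W=0) weight 1/405
  … 9 more
Group by W:
  weight(W=0) = 1/45
  weight(W=1) = 1/60
Total weight = 1/45 + 1/60 = 7/180
P(W=0 | obs) = 1/45 / 7/180 = 4/7
P(W=1 | obs) = 1/60 / 7/180 = 3/7
argmax = 0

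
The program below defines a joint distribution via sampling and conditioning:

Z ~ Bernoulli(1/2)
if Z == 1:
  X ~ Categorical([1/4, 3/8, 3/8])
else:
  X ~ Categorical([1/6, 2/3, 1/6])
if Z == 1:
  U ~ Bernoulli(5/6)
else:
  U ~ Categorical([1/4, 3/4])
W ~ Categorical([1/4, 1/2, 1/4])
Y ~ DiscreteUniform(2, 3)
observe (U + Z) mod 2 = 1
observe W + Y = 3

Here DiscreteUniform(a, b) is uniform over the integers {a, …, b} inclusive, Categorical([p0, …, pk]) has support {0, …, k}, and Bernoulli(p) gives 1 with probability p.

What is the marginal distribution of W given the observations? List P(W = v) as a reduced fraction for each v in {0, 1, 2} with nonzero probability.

Enumerate traces; 12 have nonzero weight after conditioning:
  (Z=0, X=0, U=1, W=0, Y=3) weight 1/128
  (Z=0, X=0, U=1, W=1, Y=2) weight 1/64
  (Z=0, X=1, U=1, W=0, Y=3) weight 1/32
  (Z=0, X=1, U=1, W=1, Y=2) weight 1/16
  (Z=0, X=2, U=1, W=0, Y=3) weight 1/128
  (Z=0, X=2, U=1, W=1, Y=2) weight 1/64
  (Z=1, X=0, U=0, W=0, Y=3) weight 1/384
  (Z=1, X=0, U=0, W=1, Y=2) weight 1/192
  … 4 more
Group by W:
  weight(W=0) = 11/192
  weight(W=1) = 11/96
Total weight = 11/192 + 11/96 = 11/64
P(W=0 | obs) = 11/192 / 11/64 = 1/3
P(W=1 | obs) = 11/96 / 11/64 = 2/3

P(W=0) = 1/3, P(W=1) = 2/3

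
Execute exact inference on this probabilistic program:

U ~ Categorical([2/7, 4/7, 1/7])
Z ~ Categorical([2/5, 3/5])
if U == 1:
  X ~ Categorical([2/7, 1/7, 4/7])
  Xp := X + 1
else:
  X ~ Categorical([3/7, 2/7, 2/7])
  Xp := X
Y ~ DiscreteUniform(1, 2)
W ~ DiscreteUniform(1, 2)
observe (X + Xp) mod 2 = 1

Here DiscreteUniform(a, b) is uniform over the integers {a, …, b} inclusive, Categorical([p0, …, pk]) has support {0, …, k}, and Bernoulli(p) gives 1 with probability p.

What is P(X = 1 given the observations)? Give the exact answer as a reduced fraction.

Enumerate traces; 24 have nonzero weight after conditioning:
  (U=1, Z=0, X=0, Y=1, W=1) weight 4/245
  (U=1, Z=0, X=0, Y=1, W=2) weight 4/245
  (U=1, Z=0, X=0, Y=2, W=1) weight 4/245
  (U=1, Z=0, X=0, Y=2, W=2) weight 4/245
  (U=1, Z=0, X=1, Y=1, W=1) weight 2/245
  (U=1, Z=0, X=1, Y=1, W=2) weight 2/245
  (U=1, Z=0, X=1, Y=2, W=1) weight 2/245
  (U=1, Z=0, X=1, Y=2, W=2) weight 2/245
  (U=1, Z=0, X=2, Y=1, W=1) weight 8/245
  … 15 more
Group by X:
  weight(X=0) = 8/49
  weight(X=1) = 4/49
  weight(X=2) = 16/49
Total weight = 8/49 + 4/49 + 16/49 = 4/7
P(X=0 | obs) = 8/49 / 4/7 = 2/7
P(X=1 | obs) = 4/49 / 4/7 = 1/7
P(X=2 | obs) = 16/49 / 4/7 = 4/7

P(X = 1 | obs) = 1/7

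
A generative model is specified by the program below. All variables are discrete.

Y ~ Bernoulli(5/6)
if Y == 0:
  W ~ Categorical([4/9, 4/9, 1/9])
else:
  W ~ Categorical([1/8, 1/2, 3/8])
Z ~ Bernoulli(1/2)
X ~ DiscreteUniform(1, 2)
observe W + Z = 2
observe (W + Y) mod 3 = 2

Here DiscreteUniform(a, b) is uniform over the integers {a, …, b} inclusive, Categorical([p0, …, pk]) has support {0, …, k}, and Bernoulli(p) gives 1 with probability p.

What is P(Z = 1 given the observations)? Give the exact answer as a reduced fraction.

P(Z = 1 | obs) = 45/47

Enumerate traces; 4 have nonzero weight after conditioning:
  (Y=0, W=2, Z=0, X=1) weight 1/216
  (Y=0, W=2, Z=0, X=2) weight 1/216
  (Y=1, W=1, Z=1, X=1) weight 5/48
  (Y=1, W=1, Z=1, X=2) weight 5/48
Group by Z:
  weight(Z=0) = 1/108
  weight(Z=1) = 5/24
Total weight = 1/108 + 5/24 = 47/216
P(Z=0 | obs) = 1/108 / 47/216 = 2/47
P(Z=1 | obs) = 5/24 / 47/216 = 45/47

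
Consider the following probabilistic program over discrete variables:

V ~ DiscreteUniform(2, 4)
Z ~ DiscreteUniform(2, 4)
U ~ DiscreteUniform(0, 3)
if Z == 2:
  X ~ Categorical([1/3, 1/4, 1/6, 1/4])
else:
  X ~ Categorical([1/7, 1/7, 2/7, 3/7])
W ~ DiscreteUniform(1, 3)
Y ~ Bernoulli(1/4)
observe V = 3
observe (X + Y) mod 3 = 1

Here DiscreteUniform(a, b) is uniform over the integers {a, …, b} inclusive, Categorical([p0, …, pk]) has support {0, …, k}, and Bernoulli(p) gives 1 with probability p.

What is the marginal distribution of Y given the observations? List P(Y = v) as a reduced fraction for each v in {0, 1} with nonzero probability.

Enumerate traces; 108 have nonzero weight after conditioning:
  (V=3, Z=2, U=0, X=0, W=1, Y=1) weight 1/1296
  (V=3, Z=2, U=0, X=0, W=2, Y=1) weight 1/1296
  (V=3, Z=2, U=0, X=0, W=3, Y=1) weight 1/1296
  (V=3, Z=2, U=0, X=1, W=1, Y=0) weight 1/576
  (V=3, Z=2, U=0, X=1, W=2, Y=0) weight 1/576
  (V=3, Z=2, U=0, X=1, W=3, Y=0) weight 1/576
  (V=3, Z=2, U=0, X=3, W=1, Y=1) weight 1/1728
  (V=3, Z=2, U=0, X=3, W=2, Y=1) weight 1/1728
  … 100 more
Group by Y:
  weight(Y=0) = 5/112
  weight(Y=1) = 145/3024
Total weight = 5/112 + 145/3024 = 5/54
P(Y=0 | obs) = 5/112 / 5/54 = 27/56
P(Y=1 | obs) = 145/3024 / 5/54 = 29/56

P(Y=0) = 27/56, P(Y=1) = 29/56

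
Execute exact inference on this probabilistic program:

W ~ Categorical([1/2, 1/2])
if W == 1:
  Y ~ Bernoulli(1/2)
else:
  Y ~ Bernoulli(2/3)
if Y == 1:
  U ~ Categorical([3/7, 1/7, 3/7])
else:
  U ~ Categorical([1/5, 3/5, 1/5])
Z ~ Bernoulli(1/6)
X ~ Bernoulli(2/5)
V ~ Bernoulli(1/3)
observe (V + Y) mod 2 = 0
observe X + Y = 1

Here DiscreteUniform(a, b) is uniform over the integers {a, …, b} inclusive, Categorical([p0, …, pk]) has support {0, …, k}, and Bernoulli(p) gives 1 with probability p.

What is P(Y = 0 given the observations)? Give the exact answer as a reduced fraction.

Enumerate traces; 24 have nonzero weight after conditioning:
  (W=0, Y=0, U=0, Z=0, X=1, V=0) weight 1/135
  (W=0, Y=0, U=0, Z=1, X=1, V=0) weight 1/675
  (W=0, Y=0, U=1, Z=0, X=1, V=0) weight 1/45
  (W=0, Y=0, U=1, Z=1, X=1, V=0) weight 1/225
  (W=0, Y=0, U=2, Z=0, X=1, V=0) weight 1/135
  (W=0, Y=0, U=2, Z=1, X=1, V=0) weight 1/675
  (W=0, Y=1, U=0, Z=0, X=0, V=1) weight 1/42
  (W=0, Y=1, U=0, Z=1, X=0, V=1) weight 1/210
  … 16 more
Group by Y:
  weight(Y=0) = 1/9
  weight(Y=1) = 7/60
Total weight = 1/9 + 7/60 = 41/180
P(Y=0 | obs) = 1/9 / 41/180 = 20/41
P(Y=1 | obs) = 7/60 / 41/180 = 21/41

P(Y = 0 | obs) = 20/41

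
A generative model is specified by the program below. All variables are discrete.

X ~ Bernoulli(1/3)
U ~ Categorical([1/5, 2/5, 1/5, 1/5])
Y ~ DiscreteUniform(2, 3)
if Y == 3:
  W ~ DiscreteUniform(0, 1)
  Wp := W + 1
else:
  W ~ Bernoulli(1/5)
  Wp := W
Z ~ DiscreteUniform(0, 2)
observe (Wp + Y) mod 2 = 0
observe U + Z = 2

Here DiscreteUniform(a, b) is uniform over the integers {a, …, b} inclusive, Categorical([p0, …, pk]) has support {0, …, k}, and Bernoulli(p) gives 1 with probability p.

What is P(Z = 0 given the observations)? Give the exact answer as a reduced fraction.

P(Z = 0 | obs) = 1/4

Enumerate traces; 12 have nonzero weight after conditioning:
  (X=0, U=0, Y=2, W=0, Z=2) weight 4/225
  (X=0, U=0, Y=3, W=0, Z=2) weight 1/90
  (X=0, U=1, Y=2, W=0, Z=1) weight 8/225
  (X=0, U=1, Y=3, W=0, Z=1) weight 1/45
  (X=0, U=2, Y=2, W=0, Z=0) weight 4/225
  (X=0, U=2, Y=3, W=0, Z=0) weight 1/90
  (X=1, U=0, Y=2, W=0, Z=2) weight 2/225
  (X=1, U=0, Y=3, W=0, Z=2) weight 1/180
  … 4 more
Group by Z:
  weight(Z=0) = 13/300
  weight(Z=1) = 13/150
  weight(Z=2) = 13/300
Total weight = 13/300 + 13/150 + 13/300 = 13/75
P(Z=0 | obs) = 13/300 / 13/75 = 1/4
P(Z=1 | obs) = 13/150 / 13/75 = 1/2
P(Z=2 | obs) = 13/300 / 13/75 = 1/4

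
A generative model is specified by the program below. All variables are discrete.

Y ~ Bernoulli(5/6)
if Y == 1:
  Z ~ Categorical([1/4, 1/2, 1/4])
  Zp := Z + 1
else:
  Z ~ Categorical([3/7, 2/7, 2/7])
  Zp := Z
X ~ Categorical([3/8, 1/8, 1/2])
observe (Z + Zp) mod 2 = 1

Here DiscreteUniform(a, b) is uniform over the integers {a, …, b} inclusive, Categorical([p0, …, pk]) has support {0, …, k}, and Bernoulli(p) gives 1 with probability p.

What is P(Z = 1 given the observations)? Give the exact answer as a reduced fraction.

Enumerate traces; 9 have nonzero weight after conditioning:
  (Y=1, Z=0, X=0) weight 5/64
  (Y=1, Z=0, X=1) weight 5/192
  (Y=1, Z=0, X=2) weight 5/48
  (Y=1, Z=1, X=0) weight 5/32
  (Y=1, Z=1, X=1) weight 5/96
  (Y=1, Z=1, X=2) weight 5/24
  (Y=1, Z=2, X=0) weight 5/64
  (Y=1, Z=2, X=1) weight 5/192
  … 1 more
Group by Z:
  weight(Z=0) = 5/24
  weight(Z=1) = 5/12
  weight(Z=2) = 5/24
Total weight = 5/24 + 5/12 + 5/24 = 5/6
P(Z=0 | obs) = 5/24 / 5/6 = 1/4
P(Z=1 | obs) = 5/12 / 5/6 = 1/2
P(Z=2 | obs) = 5/24 / 5/6 = 1/4

P(Z = 1 | obs) = 1/2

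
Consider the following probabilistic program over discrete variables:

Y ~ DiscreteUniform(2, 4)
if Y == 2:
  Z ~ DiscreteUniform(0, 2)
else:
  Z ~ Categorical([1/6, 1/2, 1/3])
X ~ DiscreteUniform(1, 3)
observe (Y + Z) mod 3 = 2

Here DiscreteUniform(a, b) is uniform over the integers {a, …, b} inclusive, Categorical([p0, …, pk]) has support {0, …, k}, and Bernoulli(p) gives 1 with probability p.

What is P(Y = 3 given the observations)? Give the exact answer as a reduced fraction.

P(Y = 3 | obs) = 2/7

Enumerate traces; 9 have nonzero weight after conditioning:
  (Y=2, Z=0, X=1) weight 1/27
  (Y=2, Z=0, X=2) weight 1/27
  (Y=2, Z=0, X=3) weight 1/27
  (Y=3, Z=2, X=1) weight 1/27
  (Y=3, Z=2, X=2) weight 1/27
  (Y=3, Z=2, X=3) weight 1/27
  (Y=4, Z=1, X=1) weight 1/18
  (Y=4, Z=1, X=2) weight 1/18
  … 1 more
Group by Y:
  weight(Y=2) = 1/9
  weight(Y=3) = 1/9
  weight(Y=4) = 1/6
Total weight = 1/9 + 1/9 + 1/6 = 7/18
P(Y=2 | obs) = 1/9 / 7/18 = 2/7
P(Y=3 | obs) = 1/9 / 7/18 = 2/7
P(Y=4 | obs) = 1/6 / 7/18 = 3/7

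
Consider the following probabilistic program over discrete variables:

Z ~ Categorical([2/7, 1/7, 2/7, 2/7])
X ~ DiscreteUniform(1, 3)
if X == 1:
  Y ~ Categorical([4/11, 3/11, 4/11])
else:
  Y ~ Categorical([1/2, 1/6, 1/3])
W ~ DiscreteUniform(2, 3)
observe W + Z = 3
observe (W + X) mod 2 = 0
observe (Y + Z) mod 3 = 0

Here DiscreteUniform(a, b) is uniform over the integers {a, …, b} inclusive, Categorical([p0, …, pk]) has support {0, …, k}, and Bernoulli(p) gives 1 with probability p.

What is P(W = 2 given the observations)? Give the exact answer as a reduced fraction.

Enumerate traces; 3 have nonzero weight after conditioning:
  (Z=0, X=1, Y=0, W=3) weight 4/231
  (Z=0, X=3, Y=0, W=3) weight 1/42
  (Z=1, X=2, Y=2, W=2) weight 1/126
Group by W:
  weight(W=2) = 1/126
  weight(W=3) = 19/462
Total weight = 1/126 + 19/462 = 34/693
P(W=2 | obs) = 1/126 / 34/693 = 11/68
P(W=3 | obs) = 19/462 / 34/693 = 57/68

P(W = 2 | obs) = 11/68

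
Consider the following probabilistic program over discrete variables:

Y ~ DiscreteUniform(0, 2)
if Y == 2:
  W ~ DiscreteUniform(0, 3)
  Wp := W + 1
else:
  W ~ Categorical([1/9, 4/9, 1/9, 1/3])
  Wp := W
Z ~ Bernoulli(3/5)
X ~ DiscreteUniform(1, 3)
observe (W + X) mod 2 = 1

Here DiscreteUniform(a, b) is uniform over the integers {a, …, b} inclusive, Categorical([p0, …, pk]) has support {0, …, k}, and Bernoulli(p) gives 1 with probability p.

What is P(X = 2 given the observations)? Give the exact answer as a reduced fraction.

Enumerate traces; 36 have nonzero weight after conditioning:
  (Y=0, W=0, Z=0, X=1) weight 2/405
  (Y=0, W=0, Z=0, X=3) weight 2/405
  (Y=0, W=0, Z=1, X=1) weight 1/135
  (Y=0, W=0, Z=1, X=3) weight 1/135
  (Y=0, W=1, Z=0, X=2) weight 8/405
  (Y=0, W=1, Z=1, X=2) weight 4/135
  (Y=0, W=2, Z=0, X=1) weight 2/405
  (Y=0, W=2, Z=0, X=3) weight 2/405
  … 28 more
Group by X:
  weight(X=1) = 17/162
  weight(X=2) = 37/162
  weight(X=3) = 17/162
Total weight = 17/162 + 37/162 + 17/162 = 71/162
P(X=1 | obs) = 17/162 / 71/162 = 17/71
P(X=2 | obs) = 37/162 / 71/162 = 37/71
P(X=3 | obs) = 17/162 / 71/162 = 17/71

P(X = 2 | obs) = 37/71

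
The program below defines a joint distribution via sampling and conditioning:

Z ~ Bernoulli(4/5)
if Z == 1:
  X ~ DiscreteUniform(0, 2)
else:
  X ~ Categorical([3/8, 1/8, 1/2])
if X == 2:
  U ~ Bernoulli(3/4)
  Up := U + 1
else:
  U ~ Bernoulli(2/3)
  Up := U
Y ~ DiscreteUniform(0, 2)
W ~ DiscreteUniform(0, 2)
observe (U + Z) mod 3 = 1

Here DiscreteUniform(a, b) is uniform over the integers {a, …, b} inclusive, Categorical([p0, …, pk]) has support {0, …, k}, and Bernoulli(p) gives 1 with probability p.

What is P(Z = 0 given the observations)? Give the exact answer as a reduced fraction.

P(Z = 0 | obs) = 51/139

Enumerate traces; 54 have nonzero weight after conditioning:
  (Z=0, X=0, U=1, Y=0, W=0) weight 1/180
  (Z=0, X=0, U=1, Y=0, W=1) weight 1/180
  (Z=0, X=0, U=1, Y=0, W=2) weight 1/180
  (Z=0, X=0, U=1, Y=1, W=0) weight 1/180
  (Z=0, X=0, U=1, Y=1, W=1) weight 1/180
  (Z=0, X=0, U=1, Y=1, W=2) weight 1/180
  (Z=0, X=0, U=1, Y=2, W=0) weight 1/180
  (Z=0, X=0, U=1, Y=2, W=1) weight 1/180
  (Z=1, X=0, U=0, Y=0, W=0) weight 4/405
  … 45 more
Group by Z:
  weight(Z=0) = 17/120
  weight(Z=1) = 11/45
Total weight = 17/120 + 11/45 = 139/360
P(Z=0 | obs) = 17/120 / 139/360 = 51/139
P(Z=1 | obs) = 11/45 / 139/360 = 88/139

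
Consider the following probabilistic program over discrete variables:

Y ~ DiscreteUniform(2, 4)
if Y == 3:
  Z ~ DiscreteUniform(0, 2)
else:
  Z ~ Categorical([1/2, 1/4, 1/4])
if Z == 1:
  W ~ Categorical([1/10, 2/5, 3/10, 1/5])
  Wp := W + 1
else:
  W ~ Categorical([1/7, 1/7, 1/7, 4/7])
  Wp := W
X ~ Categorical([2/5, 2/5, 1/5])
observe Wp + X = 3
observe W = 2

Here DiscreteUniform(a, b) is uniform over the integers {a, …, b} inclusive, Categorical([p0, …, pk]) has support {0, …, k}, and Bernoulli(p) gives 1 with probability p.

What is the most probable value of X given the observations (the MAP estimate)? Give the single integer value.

argmax_v P(X = v | obs) = 1

Enumerate traces; 9 have nonzero weight after conditioning:
  (Y=2, Z=0, W=2, X=1) weight 1/105
  (Y=2, Z=1, W=2, X=0) weight 1/100
  (Y=2, Z=2, W=2, X=1) weight 1/210
  (Y=3, Z=0, W=2, X=1) weight 2/315
  (Y=3, Z=1, W=2, X=0) weight 1/75
  (Y=3, Z=2, W=2, X=1) weight 2/315
  (Y=4, Z=0, W=2, X=1) weight 1/105
  (Y=4, Z=1, W=2, X=0) weight 1/100
  … 1 more
Group by X:
  weight(X=0) = 1/30
  weight(X=1) = 13/315
Total weight = 1/30 + 13/315 = 47/630
P(X=0 | obs) = 1/30 / 47/630 = 21/47
P(X=1 | obs) = 13/315 / 47/630 = 26/47
argmax = 1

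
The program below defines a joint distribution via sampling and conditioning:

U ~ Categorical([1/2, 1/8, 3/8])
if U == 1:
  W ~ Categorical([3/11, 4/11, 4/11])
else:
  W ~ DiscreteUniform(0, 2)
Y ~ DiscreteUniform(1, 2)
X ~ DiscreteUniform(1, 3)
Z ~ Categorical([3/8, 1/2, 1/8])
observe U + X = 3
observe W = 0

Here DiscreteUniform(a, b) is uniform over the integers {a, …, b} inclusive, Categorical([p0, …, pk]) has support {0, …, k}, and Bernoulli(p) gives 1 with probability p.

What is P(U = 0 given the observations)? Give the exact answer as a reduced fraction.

Enumerate traces; 18 have nonzero weight after conditioning:
  (U=0, W=0, Y=1, X=3, Z=0) weight 1/96
  (U=0, W=0, Y=1, X=3, Z=1) weight 1/72
  (U=0, W=0, Y=1, X=3, Z=2) weight 1/288
  (U=0, W=0, Y=2, X=3, Z=0) weight 1/96
  (U=0, W=0, Y=2, X=3, Z=1) weight 1/72
  (U=0, W=0, Y=2, X=3, Z=2) weight 1/288
  (U=1, W=0, Y=1, X=2, Z=0) weight 3/1408
  (U=1, W=0, Y=1, X=2, Z=1) weight 1/352
  (U=2, W=0, Y=1, X=1, Z=0) weight 1/128
  … 9 more
Group by U:
  weight(U=0) = 1/18
  weight(U=1) = 1/88
  weight(U=2) = 1/24
Total weight = 1/18 + 1/88 + 1/24 = 43/396
P(U=0 | obs) = 1/18 / 43/396 = 22/43
P(U=1 | obs) = 1/88 / 43/396 = 9/86
P(U=2 | obs) = 1/24 / 43/396 = 33/86

P(U = 0 | obs) = 22/43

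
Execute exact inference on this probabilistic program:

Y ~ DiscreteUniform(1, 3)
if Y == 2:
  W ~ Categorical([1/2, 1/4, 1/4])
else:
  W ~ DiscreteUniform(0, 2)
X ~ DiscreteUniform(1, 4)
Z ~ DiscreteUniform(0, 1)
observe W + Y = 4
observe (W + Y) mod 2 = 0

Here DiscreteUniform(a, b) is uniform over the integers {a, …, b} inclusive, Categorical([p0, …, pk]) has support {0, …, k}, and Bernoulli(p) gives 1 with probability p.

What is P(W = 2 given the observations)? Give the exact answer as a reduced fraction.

P(W = 2 | obs) = 3/7

Enumerate traces; 16 have nonzero weight after conditioning:
  (Y=2, W=2, X=1, Z=0) weight 1/96
  (Y=2, W=2, X=1, Z=1) weight 1/96
  (Y=2, W=2, X=2, Z=0) weight 1/96
  (Y=2, W=2, X=2, Z=1) weight 1/96
  (Y=2, W=2, X=3, Z=0) weight 1/96
  (Y=2, W=2, X=3, Z=1) weight 1/96
  (Y=2, W=2, X=4, Z=0) weight 1/96
  (Y=2, W=2, X=4, Z=1) weight 1/96
  (Y=3, W=1, X=1, Z=0) weight 1/72
  … 7 more
Group by W:
  weight(W=1) = 1/9
  weight(W=2) = 1/12
Total weight = 1/9 + 1/12 = 7/36
P(W=1 | obs) = 1/9 / 7/36 = 4/7
P(W=2 | obs) = 1/12 / 7/36 = 3/7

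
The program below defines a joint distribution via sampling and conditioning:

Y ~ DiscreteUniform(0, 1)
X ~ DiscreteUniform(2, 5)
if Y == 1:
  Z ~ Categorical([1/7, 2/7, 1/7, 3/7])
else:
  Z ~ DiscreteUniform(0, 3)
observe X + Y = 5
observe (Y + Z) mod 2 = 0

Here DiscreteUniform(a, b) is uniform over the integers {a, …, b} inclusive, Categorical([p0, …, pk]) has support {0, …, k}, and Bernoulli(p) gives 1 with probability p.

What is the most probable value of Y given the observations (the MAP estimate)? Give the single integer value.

argmax_v P(Y = v | obs) = 1

Enumerate traces; 4 have nonzero weight after conditioning:
  (Y=0, X=5, Z=0) weight 1/32
  (Y=0, X=5, Z=2) weight 1/32
  (Y=1, X=4, Z=1) weight 1/28
  (Y=1, X=4, Z=3) weight 3/56
Group by Y:
  weight(Y=0) = 1/16
  weight(Y=1) = 5/56
Total weight = 1/16 + 5/56 = 17/112
P(Y=0 | obs) = 1/16 / 17/112 = 7/17
P(Y=1 | obs) = 5/56 / 17/112 = 10/17
argmax = 1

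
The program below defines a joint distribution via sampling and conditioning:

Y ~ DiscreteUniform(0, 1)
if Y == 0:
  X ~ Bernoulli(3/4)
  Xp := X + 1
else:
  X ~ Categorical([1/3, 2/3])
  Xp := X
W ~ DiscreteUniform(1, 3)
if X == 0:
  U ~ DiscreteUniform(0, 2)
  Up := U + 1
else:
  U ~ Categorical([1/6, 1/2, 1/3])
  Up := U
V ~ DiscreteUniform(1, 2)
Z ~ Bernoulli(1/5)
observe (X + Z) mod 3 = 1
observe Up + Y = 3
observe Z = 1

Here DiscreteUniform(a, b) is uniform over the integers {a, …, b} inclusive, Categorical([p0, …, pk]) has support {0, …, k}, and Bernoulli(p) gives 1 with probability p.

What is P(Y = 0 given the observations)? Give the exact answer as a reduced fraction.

Enumerate traces; 12 have nonzero weight after conditioning:
  (Y=0, X=0, W=1, U=2, V=1, Z=1) weight 1/720
  (Y=0, X=0, W=1, U=2, V=2, Z=1) weight 1/720
  (Y=0, X=0, W=2, U=2, V=1, Z=1) weight 1/720
  (Y=0, X=0, W=2, U=2, V=2, Z=1) weight 1/720
  (Y=0, X=0, W=3, U=2, V=1, Z=1) weight 1/720
  (Y=0, X=0, W=3, U=2, V=2, Z=1) weight 1/720
  (Y=1, X=0, W=1, U=1, V=1, Z=1) weight 1/540
  (Y=1, X=0, W=1, U=1, V=2, Z=1) weight 1/540
  … 4 more
Group by Y:
  weight(Y=0) = 1/120
  weight(Y=1) = 1/90
Total weight = 1/120 + 1/90 = 7/360
P(Y=0 | obs) = 1/120 / 7/360 = 3/7
P(Y=1 | obs) = 1/90 / 7/360 = 4/7

P(Y = 0 | obs) = 3/7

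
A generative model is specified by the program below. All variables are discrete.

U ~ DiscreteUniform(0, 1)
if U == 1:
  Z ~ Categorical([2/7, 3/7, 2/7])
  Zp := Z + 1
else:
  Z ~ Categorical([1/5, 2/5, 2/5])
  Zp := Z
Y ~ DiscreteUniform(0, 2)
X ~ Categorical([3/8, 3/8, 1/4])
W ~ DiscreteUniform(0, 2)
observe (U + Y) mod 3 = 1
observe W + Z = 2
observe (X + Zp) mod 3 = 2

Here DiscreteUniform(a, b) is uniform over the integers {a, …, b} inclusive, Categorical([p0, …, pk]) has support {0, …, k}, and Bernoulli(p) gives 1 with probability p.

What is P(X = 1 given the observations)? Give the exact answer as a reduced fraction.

Enumerate traces; 6 have nonzero weight after conditioning:
  (U=0, Z=0, Y=1, X=2, W=2) weight 1/360
  (U=0, Z=1, Y=1, X=1, W=1) weight 1/120
  (U=0, Z=2, Y=1, X=0, W=0) weight 1/120
  (U=1, Z=0, Y=0, X=1, W=2) weight 1/168
  (U=1, Z=1, Y=0, X=0, W=1) weight 1/112
  (U=1, Z=2, Y=0, X=2, W=0) weight 1/252
Group by X:
  weight(X=0) = 29/1680
  weight(X=1) = 1/70
  weight(X=2) = 17/2520
Total weight = 29/1680 + 1/70 + 17/2520 = 193/5040
P(X=0 | obs) = 29/1680 / 193/5040 = 87/193
P(X=1 | obs) = 1/70 / 193/5040 = 72/193
P(X=2 | obs) = 17/2520 / 193/5040 = 34/193

P(X = 1 | obs) = 72/193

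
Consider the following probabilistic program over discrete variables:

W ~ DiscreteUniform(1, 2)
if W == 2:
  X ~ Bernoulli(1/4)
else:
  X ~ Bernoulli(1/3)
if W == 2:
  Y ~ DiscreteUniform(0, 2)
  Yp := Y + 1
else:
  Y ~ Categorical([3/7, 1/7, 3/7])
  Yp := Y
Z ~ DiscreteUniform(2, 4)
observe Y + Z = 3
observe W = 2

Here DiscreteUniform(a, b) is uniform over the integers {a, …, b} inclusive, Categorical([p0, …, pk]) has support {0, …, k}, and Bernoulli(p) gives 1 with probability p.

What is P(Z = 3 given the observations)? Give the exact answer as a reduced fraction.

P(Z = 3 | obs) = 1/2

Enumerate traces; 4 have nonzero weight after conditioning:
  (W=2, X=0, Y=0, Z=3) weight 1/24
  (W=2, X=0, Y=1, Z=2) weight 1/24
  (W=2, X=1, Y=0, Z=3) weight 1/72
  (W=2, X=1, Y=1, Z=2) weight 1/72
Group by Z:
  weight(Z=2) = 1/18
  weight(Z=3) = 1/18
Total weight = 1/18 + 1/18 = 1/9
P(Z=2 | obs) = 1/18 / 1/9 = 1/2
P(Z=3 | obs) = 1/18 / 1/9 = 1/2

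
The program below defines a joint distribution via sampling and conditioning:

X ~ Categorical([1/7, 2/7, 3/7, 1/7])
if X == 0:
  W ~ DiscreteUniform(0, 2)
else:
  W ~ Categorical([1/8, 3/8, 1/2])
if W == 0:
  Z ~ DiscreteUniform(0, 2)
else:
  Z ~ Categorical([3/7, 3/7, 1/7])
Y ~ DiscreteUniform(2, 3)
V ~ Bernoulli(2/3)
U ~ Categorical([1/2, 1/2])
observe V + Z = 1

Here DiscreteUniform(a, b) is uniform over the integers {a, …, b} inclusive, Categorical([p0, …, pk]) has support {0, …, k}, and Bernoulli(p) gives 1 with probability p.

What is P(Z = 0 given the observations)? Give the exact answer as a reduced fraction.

P(Z = 0 | obs) = 2/3

Enumerate traces; 96 have nonzero weight after conditioning:
  (X=0, W=0, Z=0, Y=2, V=1, U=0) weight 1/378
  (X=0, W=0, Z=0, Y=2, V=1, U=1) weight 1/378
  (X=0, W=0, Z=0, Y=3, V=1, U=0) weight 1/378
  (X=0, W=0, Z=0, Y=3, V=1, U=1) weight 1/378
  (X=0, W=0, Z=1, Y=2, V=0, U=0) weight 1/756
  (X=0, W=0, Z=1, Y=2, V=0, U=1) weight 1/756
  (X=0, W=0, Z=1, Y=3, V=0, U=0) weight 1/756
  (X=0, W=0, Z=1, Y=3, V=0, U=1) weight 1/756
  … 88 more
Group by Z:
  weight(Z=0) = 365/1323
  weight(Z=1) = 365/2646
Total weight = 365/1323 + 365/2646 = 365/882
P(Z=0 | obs) = 365/1323 / 365/882 = 2/3
P(Z=1 | obs) = 365/2646 / 365/882 = 1/3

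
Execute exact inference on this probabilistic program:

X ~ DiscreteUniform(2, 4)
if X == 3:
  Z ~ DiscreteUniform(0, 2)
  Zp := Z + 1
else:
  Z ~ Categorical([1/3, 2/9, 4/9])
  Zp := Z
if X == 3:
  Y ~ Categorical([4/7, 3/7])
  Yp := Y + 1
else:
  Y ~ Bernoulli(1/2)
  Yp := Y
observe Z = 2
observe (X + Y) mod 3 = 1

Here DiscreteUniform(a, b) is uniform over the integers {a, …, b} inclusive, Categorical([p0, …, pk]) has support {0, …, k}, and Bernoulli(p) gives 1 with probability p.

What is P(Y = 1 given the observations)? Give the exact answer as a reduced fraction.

Enumerate traces; 2 have nonzero weight after conditioning:
  (X=3, Z=2, Y=1) weight 1/21
  (X=4, Z=2, Y=0) weight 2/27
Group by Y:
  weight(Y=0) = 2/27
  weight(Y=1) = 1/21
Total weight = 2/27 + 1/21 = 23/189
P(Y=0 | obs) = 2/27 / 23/189 = 14/23
P(Y=1 | obs) = 1/21 / 23/189 = 9/23

P(Y = 1 | obs) = 9/23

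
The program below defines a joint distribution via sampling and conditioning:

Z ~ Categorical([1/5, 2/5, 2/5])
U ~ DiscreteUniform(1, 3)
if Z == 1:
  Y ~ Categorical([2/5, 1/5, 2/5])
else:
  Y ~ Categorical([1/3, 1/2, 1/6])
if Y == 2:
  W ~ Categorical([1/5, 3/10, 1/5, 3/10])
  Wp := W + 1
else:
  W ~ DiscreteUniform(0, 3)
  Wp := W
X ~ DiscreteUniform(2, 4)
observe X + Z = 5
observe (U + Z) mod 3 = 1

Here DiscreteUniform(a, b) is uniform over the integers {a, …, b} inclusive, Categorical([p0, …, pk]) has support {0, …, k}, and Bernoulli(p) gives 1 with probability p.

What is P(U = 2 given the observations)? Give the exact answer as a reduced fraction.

Enumerate traces; 24 have nonzero weight after conditioning:
  (Z=1, U=3, Y=0, W=0, X=4) weight 1/225
  (Z=1, U=3, Y=0, W=1, X=4) weight 1/225
  (Z=1, U=3, Y=0, W=2, X=4) weight 1/225
  (Z=1, U=3, Y=0, W=3, X=4) weight 1/225
  (Z=1, U=3, Y=1, W=0, X=4) weight 1/450
  (Z=1, U=3, Y=1, W=1, X=4) weight 1/450
  (Z=1, U=3, Y=1, W=2, X=4) weight 1/450
  (Z=1, U=3, Y=1, W=3, X=4) weight 1/450
  (Z=2, U=2, Y=0, W=0, X=3) weight 1/270
  … 15 more
Group by U:
  weight(U=2) = 2/45
  weight(U=3) = 2/45
Total weight = 2/45 + 2/45 = 4/45
P(U=2 | obs) = 2/45 / 4/45 = 1/2
P(U=3 | obs) = 2/45 / 4/45 = 1/2

P(U = 2 | obs) = 1/2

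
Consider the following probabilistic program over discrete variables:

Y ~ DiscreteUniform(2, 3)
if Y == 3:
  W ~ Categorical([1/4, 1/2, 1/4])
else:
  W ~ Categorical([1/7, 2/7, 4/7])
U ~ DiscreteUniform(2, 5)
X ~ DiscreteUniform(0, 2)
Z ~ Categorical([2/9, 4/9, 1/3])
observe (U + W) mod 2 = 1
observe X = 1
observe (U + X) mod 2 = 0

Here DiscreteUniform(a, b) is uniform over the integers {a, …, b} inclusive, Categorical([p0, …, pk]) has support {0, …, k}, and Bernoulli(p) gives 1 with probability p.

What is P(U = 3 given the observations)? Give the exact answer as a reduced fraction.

P(U = 3 | obs) = 1/2

Enumerate traces; 24 have nonzero weight after conditioning:
  (Y=2, W=0, U=3, X=1, Z=0) weight 1/756
  (Y=2, W=0, U=3, X=1, Z=1) weight 1/378
  (Y=2, W=0, U=3, X=1, Z=2) weight 1/504
  (Y=2, W=0, U=5, X=1, Z=0) weight 1/756
  (Y=2, W=0, U=5, X=1, Z=1) weight 1/378
  (Y=2, W=0, U=5, X=1, Z=2) weight 1/504
  (Y=2, W=2, U=3, X=1, Z=0) weight 1/189
  (Y=2, W=2, U=3, X=1, Z=1) weight 2/189
  … 16 more
Group by U:
  weight(U=3) = 17/336
  weight(U=5) = 17/336
Total weight = 17/336 + 17/336 = 17/168
P(U=3 | obs) = 17/336 / 17/168 = 1/2
P(U=5 | obs) = 17/336 / 17/168 = 1/2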